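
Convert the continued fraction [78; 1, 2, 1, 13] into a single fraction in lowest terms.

4331/55

Use the convergent recurrence hₖ = aₖ·hₖ₋₁ + hₖ₋₂ (and likewise for the denominators kₖ):
a_0 = 78: 78/1
a_1 = 1: 79/1
a_2 = 2: 236/3
a_3 = 1: 315/4
a_4 = 13: 4331/55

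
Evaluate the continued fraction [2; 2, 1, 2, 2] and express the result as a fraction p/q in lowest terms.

45/19

a_0 = 2: 2/1
a_1 = 2: 5/2
a_2 = 1: 7/3
a_3 = 2: 19/8
a_4 = 2: 45/19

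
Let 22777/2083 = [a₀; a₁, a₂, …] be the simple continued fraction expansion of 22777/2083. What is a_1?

Repeatedly divide and take the remainder:
22777 ÷ 2083 → quotient 10, remainder 1947
2083 ÷ 1947 → quotient 1, remainder 136

1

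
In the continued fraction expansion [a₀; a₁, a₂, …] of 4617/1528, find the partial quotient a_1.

4617 = 3·1528 + 33, so a_0 = 3
1528 = 46·33 + 10, so a_1 = 46

46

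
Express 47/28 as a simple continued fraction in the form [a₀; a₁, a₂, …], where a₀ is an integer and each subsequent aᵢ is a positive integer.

[1; 1, 2, 9]

47 = 1·28 + 19, so a_0 = 1
28 = 1·19 + 9, so a_1 = 1
19 = 2·9 + 1, so a_2 = 2
9 = 9·1 + 0, so a_3 = 9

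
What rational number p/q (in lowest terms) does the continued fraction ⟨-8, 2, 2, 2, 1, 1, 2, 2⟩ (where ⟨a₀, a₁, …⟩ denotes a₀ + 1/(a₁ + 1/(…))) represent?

a_0 = -8: -8/1
a_1 = 2: -15/2
a_2 = 2: -38/5
a_3 = 2: -91/12
a_4 = 1: -129/17
a_5 = 1: -220/29
a_6 = 2: -569/75
a_7 = 2: -1358/179

-1358/179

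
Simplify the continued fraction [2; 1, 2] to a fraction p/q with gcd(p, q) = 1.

8/3

Start with 2.
1 + 1/(2/1) = 1 + 1/2 = 3/2
2 + 1/(3/2) = 2 + 2/3 = 8/3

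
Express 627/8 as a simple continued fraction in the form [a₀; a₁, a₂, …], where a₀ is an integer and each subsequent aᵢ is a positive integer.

Repeatedly divide and take the remainder:
627 ÷ 8 → quotient 78, remainder 3
8 ÷ 3 → quotient 2, remainder 2
3 ÷ 2 → quotient 1, remainder 1
2 ÷ 1 → quotient 2, remainder 0

[78; 2, 1, 2]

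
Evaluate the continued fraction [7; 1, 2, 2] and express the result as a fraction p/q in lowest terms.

Build up convergents one term at a time:
a_0 = 7: 7/1
a_1 = 1: 8/1
a_2 = 2: 23/3
a_3 = 2: 54/7

54/7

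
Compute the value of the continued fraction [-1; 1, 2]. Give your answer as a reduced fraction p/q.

-1/3

Start with 2.
1 + 1/(2/1) = 1 + 1/2 = 3/2
-1 + 1/(3/2) = -1 + 2/3 = -1/3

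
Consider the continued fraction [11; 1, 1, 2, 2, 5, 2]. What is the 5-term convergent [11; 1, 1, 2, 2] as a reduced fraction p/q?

139/12

Work from the innermost term outward:
Start with 2.
2 + 1/(2/1) = 2 + 1/2 = 5/2
1 + 1/(5/2) = 1 + 2/5 = 7/5
1 + 1/(7/5) = 1 + 5/7 = 12/7
11 + 1/(12/7) = 11 + 7/12 = 139/12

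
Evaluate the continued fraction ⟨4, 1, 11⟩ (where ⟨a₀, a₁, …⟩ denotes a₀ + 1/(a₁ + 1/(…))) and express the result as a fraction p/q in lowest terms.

Work from the innermost term outward:
Start with 11.
1 + 1/(11/1) = 1 + 1/11 = 12/11
4 + 1/(12/11) = 4 + 11/12 = 59/12

59/12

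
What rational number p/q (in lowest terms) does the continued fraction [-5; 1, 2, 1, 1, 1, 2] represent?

-124/29

Starting at the tail and folding back:
Start with 2.
1 + 1/(2/1) = 1 + 1/2 = 3/2
1 + 1/(3/2) = 1 + 2/3 = 5/3
1 + 1/(5/3) = 1 + 3/5 = 8/5
2 + 1/(8/5) = 2 + 5/8 = 21/8
1 + 1/(21/8) = 1 + 8/21 = 29/21
-5 + 1/(29/21) = -5 + 21/29 = -124/29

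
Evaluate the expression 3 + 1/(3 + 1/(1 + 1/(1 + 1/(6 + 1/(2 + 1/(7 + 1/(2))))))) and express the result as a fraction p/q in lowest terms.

Work from the innermost term outward:
Start with 2.
7 + 1/(2/1) = 7 + 1/2 = 15/2
2 + 1/(15/2) = 2 + 2/15 = 32/15
6 + 1/(32/15) = 6 + 15/32 = 207/32
1 + 1/(207/32) = 1 + 32/207 = 239/207
1 + 1/(239/207) = 1 + 207/239 = 446/239
3 + 1/(446/239) = 3 + 239/446 = 1577/446
3 + 1/(1577/446) = 3 + 446/1577 = 5177/1577

5177/1577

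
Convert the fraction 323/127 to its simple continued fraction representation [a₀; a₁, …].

[2; 1, 1, 5, 3, 1, 2]

323 ÷ 127 → quotient 2, remainder 69
127 ÷ 69 → quotient 1, remainder 58
69 ÷ 58 → quotient 1, remainder 11
58 ÷ 11 → quotient 5, remainder 3
11 ÷ 3 → quotient 3, remainder 2
3 ÷ 2 → quotient 1, remainder 1
2 ÷ 1 → quotient 2, remainder 0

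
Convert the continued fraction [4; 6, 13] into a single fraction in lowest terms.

Build up convergents one term at a time:
a_0 = 4: 4/1
a_1 = 6: 25/6
a_2 = 13: 329/79

329/79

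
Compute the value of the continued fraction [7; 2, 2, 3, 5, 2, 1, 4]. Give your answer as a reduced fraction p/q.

a_0 = 7: 7/1
a_1 = 2: 15/2
a_2 = 2: 37/5
a_3 = 3: 126/17
a_4 = 5: 667/90
a_5 = 2: 1460/197
a_6 = 1: 2127/287
a_7 = 4: 9968/1345

9968/1345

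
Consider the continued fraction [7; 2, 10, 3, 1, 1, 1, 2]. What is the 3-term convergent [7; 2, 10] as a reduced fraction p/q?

Build up convergents one term at a time:
a_0 = 7: 7/1
a_1 = 2: 15/2
a_2 = 10: 157/21

157/21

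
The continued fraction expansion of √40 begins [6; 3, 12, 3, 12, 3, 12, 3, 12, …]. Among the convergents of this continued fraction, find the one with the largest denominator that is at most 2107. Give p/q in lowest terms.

List convergents until the denominator exceeds the bound:
a_0 = 6: 6/1  (≤ bound)
a_1 = 3: 19/3  (≤ bound)
a_2 = 12: 234/37  (≤ bound)
a_3 = 3: 721/114  (≤ bound)
a_4 = 12: 8886/1405  (≤ bound)
a_5 = 3: 27379/4329  (> 2107, stop)

8886/1405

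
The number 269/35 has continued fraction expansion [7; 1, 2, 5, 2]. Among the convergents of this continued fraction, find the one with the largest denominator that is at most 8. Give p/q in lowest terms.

List convergents until the denominator exceeds the bound:
a_0 = 7: 7/1  (≤ bound)
a_1 = 1: 8/1  (≤ bound)
a_2 = 2: 23/3  (≤ bound)
a_3 = 5: 123/16  (> 8, stop)

23/3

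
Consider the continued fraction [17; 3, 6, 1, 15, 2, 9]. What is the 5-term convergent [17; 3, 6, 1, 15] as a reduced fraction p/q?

6044/349

Start with 15.
1 + 1/(15/1) = 1 + 1/15 = 16/15
6 + 1/(16/15) = 6 + 15/16 = 111/16
3 + 1/(111/16) = 3 + 16/111 = 349/111
17 + 1/(349/111) = 17 + 111/349 = 6044/349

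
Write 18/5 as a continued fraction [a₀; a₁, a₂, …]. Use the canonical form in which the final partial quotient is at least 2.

[3; 1, 1, 2]

⌊18/5⌋ = 3, remainder 3
⌊5/3⌋ = 1, remainder 2
⌊3/2⌋ = 1, remainder 1
⌊2/1⌋ = 2, remainder 0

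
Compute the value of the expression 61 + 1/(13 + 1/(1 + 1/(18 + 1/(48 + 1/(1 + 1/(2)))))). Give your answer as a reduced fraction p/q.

a_0 = 61: 61/1
a_1 = 13: 794/13
a_2 = 1: 855/14
a_3 = 18: 16184/265
a_4 = 48: 777687/12734
a_5 = 1: 793871/12999
a_6 = 2: 2365429/38732

2365429/38732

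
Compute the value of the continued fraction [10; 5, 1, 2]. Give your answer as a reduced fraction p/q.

173/17

a_0 = 10: 10/1
a_1 = 5: 51/5
a_2 = 1: 61/6
a_3 = 2: 173/17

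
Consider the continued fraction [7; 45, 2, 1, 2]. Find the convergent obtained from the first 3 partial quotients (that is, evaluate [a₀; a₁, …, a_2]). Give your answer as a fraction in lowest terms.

639/91

Build up convergents one term at a time:
a_0 = 7: 7/1
a_1 = 45: 316/45
a_2 = 2: 639/91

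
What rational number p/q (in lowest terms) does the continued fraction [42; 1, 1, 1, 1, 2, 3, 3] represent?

6179/145

Start with 3.
3 + 1/(3/1) = 3 + 1/3 = 10/3
2 + 1/(10/3) = 2 + 3/10 = 23/10
1 + 1/(23/10) = 1 + 10/23 = 33/23
1 + 1/(33/23) = 1 + 23/33 = 56/33
1 + 1/(56/33) = 1 + 33/56 = 89/56
1 + 1/(89/56) = 1 + 56/89 = 145/89
42 + 1/(145/89) = 42 + 89/145 = 6179/145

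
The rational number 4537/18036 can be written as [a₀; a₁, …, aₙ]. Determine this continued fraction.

4537 = 0·18036 + 4537, so a_0 = 0
18036 = 3·4537 + 4425, so a_1 = 3
4537 = 1·4425 + 112, so a_2 = 1
4425 = 39·112 + 57, so a_3 = 39
112 = 1·57 + 55, so a_4 = 1
57 = 1·55 + 2, so a_5 = 1
55 = 27·2 + 1, so a_6 = 27
2 = 2·1 + 0, so a_7 = 2

[0; 3, 1, 39, 1, 1, 27, 2]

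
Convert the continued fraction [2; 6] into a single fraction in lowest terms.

13/6

Compute successive convergents:
a_0 = 2: 2/1
a_1 = 6: 13/6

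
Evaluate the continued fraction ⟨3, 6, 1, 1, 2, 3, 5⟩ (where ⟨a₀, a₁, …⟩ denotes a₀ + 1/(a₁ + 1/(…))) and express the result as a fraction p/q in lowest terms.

Start with 5.
3 + 1/(5/1) = 3 + 1/5 = 16/5
2 + 1/(16/5) = 2 + 5/16 = 37/16
1 + 1/(37/16) = 1 + 16/37 = 53/37
1 + 1/(53/37) = 1 + 37/53 = 90/53
6 + 1/(90/53) = 6 + 53/90 = 593/90
3 + 1/(593/90) = 3 + 90/593 = 1869/593

1869/593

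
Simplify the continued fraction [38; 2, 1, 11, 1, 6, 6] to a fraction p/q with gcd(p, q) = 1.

61961/1616

a_0 = 38: 38/1
a_1 = 2: 77/2
a_2 = 1: 115/3
a_3 = 11: 1342/35
a_4 = 1: 1457/38
a_5 = 6: 10084/263
a_6 = 6: 61961/1616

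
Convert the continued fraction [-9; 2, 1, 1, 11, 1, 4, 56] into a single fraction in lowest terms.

-149894/17423

a_0 = -9: -9/1
a_1 = 2: -17/2
a_2 = 1: -26/3
a_3 = 1: -43/5
a_4 = 11: -499/58
a_5 = 1: -542/63
a_6 = 4: -2667/310
a_7 = 56: -149894/17423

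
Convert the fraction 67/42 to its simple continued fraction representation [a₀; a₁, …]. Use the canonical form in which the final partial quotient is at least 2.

Apply division with remainder until the remainder is 0:
67 = 1·42 + 25, so a_0 = 1
42 = 1·25 + 17, so a_1 = 1
25 = 1·17 + 8, so a_2 = 1
17 = 2·8 + 1, so a_3 = 2
8 = 8·1 + 0, so a_4 = 8

[1; 1, 1, 2, 8]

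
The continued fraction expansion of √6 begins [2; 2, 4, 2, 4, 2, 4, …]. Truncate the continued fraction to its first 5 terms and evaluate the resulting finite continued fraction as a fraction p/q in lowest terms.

218/89

Compute successive convergents:
a_0 = 2: 2/1
a_1 = 2: 5/2
a_2 = 4: 22/9
a_3 = 2: 49/20
a_4 = 4: 218/89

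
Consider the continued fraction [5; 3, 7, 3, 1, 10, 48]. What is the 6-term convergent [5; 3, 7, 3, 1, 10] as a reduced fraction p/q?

5207/979

a_0 = 5: 5/1
a_1 = 3: 16/3
a_2 = 7: 117/22
a_3 = 3: 367/69
a_4 = 1: 484/91
a_5 = 10: 5207/979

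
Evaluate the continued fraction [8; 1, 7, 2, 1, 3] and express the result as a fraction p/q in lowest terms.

Start with 3.
1 + 1/(3/1) = 1 + 1/3 = 4/3
2 + 1/(4/3) = 2 + 3/4 = 11/4
7 + 1/(11/4) = 7 + 4/11 = 81/11
1 + 1/(81/11) = 1 + 11/81 = 92/81
8 + 1/(92/81) = 8 + 81/92 = 817/92

817/92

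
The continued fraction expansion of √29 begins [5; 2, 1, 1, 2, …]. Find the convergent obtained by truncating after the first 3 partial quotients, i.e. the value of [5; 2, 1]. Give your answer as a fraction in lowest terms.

a_0 = 5: 5/1
a_1 = 2: 11/2
a_2 = 1: 16/3

16/3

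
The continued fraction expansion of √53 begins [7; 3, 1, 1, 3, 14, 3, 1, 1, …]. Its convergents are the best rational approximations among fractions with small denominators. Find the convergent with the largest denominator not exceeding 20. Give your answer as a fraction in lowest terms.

List convergents until the denominator exceeds the bound:
a_0 = 7: 7/1  (≤ bound)
a_1 = 3: 22/3  (≤ bound)
a_2 = 1: 29/4  (≤ bound)
a_3 = 1: 51/7  (≤ bound)
a_4 = 3: 182/25  (> 20, stop)

51/7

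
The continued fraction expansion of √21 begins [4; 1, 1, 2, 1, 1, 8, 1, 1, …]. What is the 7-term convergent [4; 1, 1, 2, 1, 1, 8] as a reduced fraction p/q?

Start with 8.
1 + 1/(8/1) = 1 + 1/8 = 9/8
1 + 1/(9/8) = 1 + 8/9 = 17/9
2 + 1/(17/9) = 2 + 9/17 = 43/17
1 + 1/(43/17) = 1 + 17/43 = 60/43
1 + 1/(60/43) = 1 + 43/60 = 103/60
4 + 1/(103/60) = 4 + 60/103 = 472/103

472/103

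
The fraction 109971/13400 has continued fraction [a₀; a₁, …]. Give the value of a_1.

⌊109971/13400⌋ = 8, remainder 2771
⌊13400/2771⌋ = 4, remainder 2316

4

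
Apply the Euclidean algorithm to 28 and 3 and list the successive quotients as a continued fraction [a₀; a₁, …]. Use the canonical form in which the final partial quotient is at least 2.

28 = 9·3 + 1, so a_0 = 9
3 = 3·1 + 0, so a_1 = 3

[9; 3]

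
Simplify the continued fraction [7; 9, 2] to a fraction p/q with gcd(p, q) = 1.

Starting at the tail and folding back:
Start with 2.
9 + 1/(2/1) = 9 + 1/2 = 19/2
7 + 1/(19/2) = 7 + 2/19 = 135/19

135/19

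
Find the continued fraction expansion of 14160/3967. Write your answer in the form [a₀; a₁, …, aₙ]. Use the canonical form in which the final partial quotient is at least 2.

[3; 1, 1, 3, 10, 55]

14160 = 3·3967 + 2259, so a_0 = 3
3967 = 1·2259 + 1708, so a_1 = 1
2259 = 1·1708 + 551, so a_2 = 1
1708 = 3·551 + 55, so a_3 = 3
551 = 10·55 + 1, so a_4 = 10
55 = 55·1 + 0, so a_5 = 55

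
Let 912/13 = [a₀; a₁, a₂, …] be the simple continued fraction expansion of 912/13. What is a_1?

6

Repeatedly divide and take the remainder:
912 ÷ 13 → quotient 70, remainder 2
13 ÷ 2 → quotient 6, remainder 1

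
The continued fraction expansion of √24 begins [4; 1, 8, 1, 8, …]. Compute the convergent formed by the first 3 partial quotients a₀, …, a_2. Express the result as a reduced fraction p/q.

Collapse the nested fraction from the inside out:
Start with 8.
1 + 1/(8/1) = 1 + 1/8 = 9/8
4 + 1/(9/8) = 4 + 8/9 = 44/9

44/9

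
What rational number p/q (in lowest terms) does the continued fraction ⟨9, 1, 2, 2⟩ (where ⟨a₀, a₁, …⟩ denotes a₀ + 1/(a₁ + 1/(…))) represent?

68/7

Build up convergents one term at a time:
a_0 = 9: 9/1
a_1 = 1: 10/1
a_2 = 2: 29/3
a_3 = 2: 68/7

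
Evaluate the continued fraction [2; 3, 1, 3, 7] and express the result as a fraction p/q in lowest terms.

247/109

Starting at the tail and folding back:
Start with 7.
3 + 1/(7/1) = 3 + 1/7 = 22/7
1 + 1/(22/7) = 1 + 7/22 = 29/22
3 + 1/(29/22) = 3 + 22/29 = 109/29
2 + 1/(109/29) = 2 + 29/109 = 247/109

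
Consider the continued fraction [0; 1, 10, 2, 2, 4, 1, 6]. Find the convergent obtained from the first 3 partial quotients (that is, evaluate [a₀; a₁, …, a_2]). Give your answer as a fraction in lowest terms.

Start with 10.
1 + 1/(10/1) = 1 + 1/10 = 11/10
0 + 1/(11/10) = 0 + 10/11 = 10/11

10/11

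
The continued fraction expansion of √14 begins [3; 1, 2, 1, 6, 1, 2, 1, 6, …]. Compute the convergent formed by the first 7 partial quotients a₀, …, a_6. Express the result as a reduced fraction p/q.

Build up convergents one term at a time:
a_0 = 3: 3/1
a_1 = 1: 4/1
a_2 = 2: 11/3
a_3 = 1: 15/4
a_4 = 6: 101/27
a_5 = 1: 116/31
a_6 = 2: 333/89

333/89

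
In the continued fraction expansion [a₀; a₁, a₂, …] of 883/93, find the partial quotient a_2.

⌊883/93⌋ = 9, remainder 46
⌊93/46⌋ = 2, remainder 1
⌊46/1⌋ = 46, remainder 0

46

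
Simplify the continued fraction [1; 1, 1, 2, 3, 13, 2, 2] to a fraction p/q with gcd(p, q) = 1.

1849/1164

Compute successive convergents:
a_0 = 1: 1/1
a_1 = 1: 2/1
a_2 = 1: 3/2
a_3 = 2: 8/5
a_4 = 3: 27/17
a_5 = 13: 359/226
a_6 = 2: 745/469
a_7 = 2: 1849/1164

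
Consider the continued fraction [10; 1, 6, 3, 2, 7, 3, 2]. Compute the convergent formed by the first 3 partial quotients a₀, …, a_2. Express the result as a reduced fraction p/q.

Start with 6.
1 + 1/(6/1) = 1 + 1/6 = 7/6
10 + 1/(7/6) = 10 + 6/7 = 76/7

76/7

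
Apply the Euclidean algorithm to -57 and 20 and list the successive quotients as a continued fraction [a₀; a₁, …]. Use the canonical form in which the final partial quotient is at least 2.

Run the Euclidean algorithm, recording each quotient:
⌊-57/20⌋ = -3, remainder 3
⌊20/3⌋ = 6, remainder 2
⌊3/2⌋ = 1, remainder 1
⌊2/1⌋ = 2, remainder 0

[-3; 6, 1, 2]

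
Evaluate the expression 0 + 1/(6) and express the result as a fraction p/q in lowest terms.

Start with 6.
0 + 1/(6/1) = 0 + 1/6 = 1/6

1/6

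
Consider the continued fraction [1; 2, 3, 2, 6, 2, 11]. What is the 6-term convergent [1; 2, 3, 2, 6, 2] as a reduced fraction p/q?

319/222

Collapse the nested fraction from the inside out:
Start with 2.
6 + 1/(2/1) = 6 + 1/2 = 13/2
2 + 1/(13/2) = 2 + 2/13 = 28/13
3 + 1/(28/13) = 3 + 13/28 = 97/28
2 + 1/(97/28) = 2 + 28/97 = 222/97
1 + 1/(222/97) = 1 + 97/222 = 319/222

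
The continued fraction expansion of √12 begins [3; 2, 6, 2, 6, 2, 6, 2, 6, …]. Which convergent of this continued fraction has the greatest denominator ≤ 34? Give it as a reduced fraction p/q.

97/28

List convergents until the denominator exceeds the bound:
a_0 = 3: 3/1  (≤ bound)
a_1 = 2: 7/2  (≤ bound)
a_2 = 6: 45/13  (≤ bound)
a_3 = 2: 97/28  (≤ bound)
a_4 = 6: 627/181  (> 34, stop)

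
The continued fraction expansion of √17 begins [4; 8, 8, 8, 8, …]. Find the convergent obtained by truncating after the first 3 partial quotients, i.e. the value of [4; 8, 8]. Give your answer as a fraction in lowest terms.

Compute successive convergents:
a_0 = 4: 4/1
a_1 = 8: 33/8
a_2 = 8: 268/65

268/65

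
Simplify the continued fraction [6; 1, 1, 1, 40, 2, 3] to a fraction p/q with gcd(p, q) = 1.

5751/863

Collapse the nested fraction from the inside out:
Start with 3.
2 + 1/(3/1) = 2 + 1/3 = 7/3
40 + 1/(7/3) = 40 + 3/7 = 283/7
1 + 1/(283/7) = 1 + 7/283 = 290/283
1 + 1/(290/283) = 1 + 283/290 = 573/290
1 + 1/(573/290) = 1 + 290/573 = 863/573
6 + 1/(863/573) = 6 + 573/863 = 5751/863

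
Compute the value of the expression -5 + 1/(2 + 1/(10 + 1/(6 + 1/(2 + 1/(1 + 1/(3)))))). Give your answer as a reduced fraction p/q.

Start with 3.
1 + 1/(3/1) = 1 + 1/3 = 4/3
2 + 1/(4/3) = 2 + 3/4 = 11/4
6 + 1/(11/4) = 6 + 4/11 = 70/11
10 + 1/(70/11) = 10 + 11/70 = 711/70
2 + 1/(711/70) = 2 + 70/711 = 1492/711
-5 + 1/(1492/711) = -5 + 711/1492 = -6749/1492

-6749/1492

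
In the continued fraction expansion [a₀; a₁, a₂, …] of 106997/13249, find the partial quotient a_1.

106997 = 8·13249 + 1005, so a_0 = 8
13249 = 13·1005 + 184, so a_1 = 13

13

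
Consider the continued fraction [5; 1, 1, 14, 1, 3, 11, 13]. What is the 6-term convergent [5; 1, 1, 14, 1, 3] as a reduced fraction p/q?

673/122

a_0 = 5: 5/1
a_1 = 1: 6/1
a_2 = 1: 11/2
a_3 = 14: 160/29
a_4 = 1: 171/31
a_5 = 3: 673/122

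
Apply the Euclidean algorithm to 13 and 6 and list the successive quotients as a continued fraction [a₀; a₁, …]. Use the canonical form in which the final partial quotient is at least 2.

13 = 2·6 + 1, so a_0 = 2
6 = 6·1 + 0, so a_1 = 6

[2; 6]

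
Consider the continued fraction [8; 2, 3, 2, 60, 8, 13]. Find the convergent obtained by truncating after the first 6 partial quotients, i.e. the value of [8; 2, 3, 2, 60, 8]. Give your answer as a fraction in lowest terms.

Start with 8.
60 + 1/(8/1) = 60 + 1/8 = 481/8
2 + 1/(481/8) = 2 + 8/481 = 970/481
3 + 1/(970/481) = 3 + 481/970 = 3391/970
2 + 1/(3391/970) = 2 + 970/3391 = 7752/3391
8 + 1/(7752/3391) = 8 + 3391/7752 = 65407/7752

65407/7752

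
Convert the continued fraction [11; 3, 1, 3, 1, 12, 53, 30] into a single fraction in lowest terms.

4360987/387183

Compute successive convergents:
a_0 = 11: 11/1
a_1 = 3: 34/3
a_2 = 1: 45/4
a_3 = 3: 169/15
a_4 = 1: 214/19
a_5 = 12: 2737/243
a_6 = 53: 145275/12898
a_7 = 30: 4360987/387183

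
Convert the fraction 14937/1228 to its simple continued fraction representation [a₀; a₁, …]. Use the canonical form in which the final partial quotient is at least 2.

Apply division with remainder until the remainder is 0:
14937 = 12·1228 + 201, so a_0 = 12
1228 = 6·201 + 22, so a_1 = 6
201 = 9·22 + 3, so a_2 = 9
22 = 7·3 + 1, so a_3 = 7
3 = 3·1 + 0, so a_4 = 3

[12; 6, 9, 7, 3]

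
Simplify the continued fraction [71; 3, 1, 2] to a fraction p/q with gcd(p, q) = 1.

Start with 2.
1 + 1/(2/1) = 1 + 1/2 = 3/2
3 + 1/(3/2) = 3 + 2/3 = 11/3
71 + 1/(11/3) = 71 + 3/11 = 784/11

784/11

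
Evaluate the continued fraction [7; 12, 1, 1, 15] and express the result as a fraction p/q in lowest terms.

Use the convergent recurrence hₖ = aₖ·hₖ₋₁ + hₖ₋₂ (and likewise for the denominators kₖ):
a_0 = 7: 7/1
a_1 = 12: 85/12
a_2 = 1: 92/13
a_3 = 1: 177/25
a_4 = 15: 2747/388

2747/388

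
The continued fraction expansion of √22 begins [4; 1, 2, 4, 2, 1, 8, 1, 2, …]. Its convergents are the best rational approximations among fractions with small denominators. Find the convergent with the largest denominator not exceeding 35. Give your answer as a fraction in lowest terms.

136/29

a_0 = 4: 4/1  (≤ bound)
a_1 = 1: 5/1  (≤ bound)
a_2 = 2: 14/3  (≤ bound)
a_3 = 4: 61/13  (≤ bound)
a_4 = 2: 136/29  (≤ bound)
a_5 = 1: 197/42  (> 35, stop)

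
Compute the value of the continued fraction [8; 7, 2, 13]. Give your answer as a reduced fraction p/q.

a_0 = 8: 8/1
a_1 = 7: 57/7
a_2 = 2: 122/15
a_3 = 13: 1643/202

1643/202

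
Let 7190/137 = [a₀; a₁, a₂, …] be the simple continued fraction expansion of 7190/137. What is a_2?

Run the Euclidean algorithm, recording each quotient:
7190 ÷ 137 → quotient 52, remainder 66
137 ÷ 66 → quotient 2, remainder 5
66 ÷ 5 → quotient 13, remainder 1

13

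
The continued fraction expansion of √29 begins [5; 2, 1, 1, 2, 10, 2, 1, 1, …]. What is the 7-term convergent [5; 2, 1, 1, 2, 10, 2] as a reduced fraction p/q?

1524/283

Work from the innermost term outward:
Start with 2.
10 + 1/(2/1) = 10 + 1/2 = 21/2
2 + 1/(21/2) = 2 + 2/21 = 44/21
1 + 1/(44/21) = 1 + 21/44 = 65/44
1 + 1/(65/44) = 1 + 44/65 = 109/65
2 + 1/(109/65) = 2 + 65/109 = 283/109
5 + 1/(283/109) = 5 + 109/283 = 1524/283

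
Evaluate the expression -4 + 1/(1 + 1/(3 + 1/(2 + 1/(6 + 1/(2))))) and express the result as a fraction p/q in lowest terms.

Starting at the tail and folding back:
Start with 2.
6 + 1/(2/1) = 6 + 1/2 = 13/2
2 + 1/(13/2) = 2 + 2/13 = 28/13
3 + 1/(28/13) = 3 + 13/28 = 97/28
1 + 1/(97/28) = 1 + 28/97 = 125/97
-4 + 1/(125/97) = -4 + 97/125 = -403/125

-403/125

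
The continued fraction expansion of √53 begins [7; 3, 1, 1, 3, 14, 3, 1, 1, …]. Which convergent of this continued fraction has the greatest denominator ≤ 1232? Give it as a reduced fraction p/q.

a_0 = 7: 7/1  (≤ bound)
a_1 = 3: 22/3  (≤ bound)
a_2 = 1: 29/4  (≤ bound)
a_3 = 1: 51/7  (≤ bound)
a_4 = 3: 182/25  (≤ bound)
a_5 = 14: 2599/357  (≤ bound)
a_6 = 3: 7979/1096  (≤ bound)
a_7 = 1: 10578/1453  (> 1232, stop)

7979/1096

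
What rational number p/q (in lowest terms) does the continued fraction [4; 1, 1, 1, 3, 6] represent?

320/69

a_0 = 4: 4/1
a_1 = 1: 5/1
a_2 = 1: 9/2
a_3 = 1: 14/3
a_4 = 3: 51/11
a_5 = 6: 320/69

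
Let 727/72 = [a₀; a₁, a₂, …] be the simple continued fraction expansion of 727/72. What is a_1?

10

Repeatedly divide and take the remainder:
727 = 10·72 + 7, so a_0 = 10
72 = 10·7 + 2, so a_1 = 10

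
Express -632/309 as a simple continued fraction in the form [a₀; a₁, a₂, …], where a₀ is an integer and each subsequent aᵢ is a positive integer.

-632 = -3·309 + 295, so a_0 = -3
309 = 1·295 + 14, so a_1 = 1
295 = 21·14 + 1, so a_2 = 21
14 = 14·1 + 0, so a_3 = 14

[-3; 1, 21, 14]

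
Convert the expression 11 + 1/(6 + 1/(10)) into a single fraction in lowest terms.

681/61

a_0 = 11: 11/1
a_1 = 6: 67/6
a_2 = 10: 681/61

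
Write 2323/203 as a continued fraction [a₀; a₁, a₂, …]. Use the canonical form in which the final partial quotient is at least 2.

Run the Euclidean algorithm, recording each quotient:
⌊2323/203⌋ = 11, remainder 90
⌊203/90⌋ = 2, remainder 23
⌊90/23⌋ = 3, remainder 21
⌊23/21⌋ = 1, remainder 2
⌊21/2⌋ = 10, remainder 1
⌊2/1⌋ = 2, remainder 0

[11; 2, 3, 1, 10, 2]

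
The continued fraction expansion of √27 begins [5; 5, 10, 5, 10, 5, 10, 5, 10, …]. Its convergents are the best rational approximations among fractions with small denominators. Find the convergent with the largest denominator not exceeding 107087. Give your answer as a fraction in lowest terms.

a_0 = 5: 5/1  (≤ bound)
a_1 = 5: 26/5  (≤ bound)
a_2 = 10: 265/51  (≤ bound)
a_3 = 5: 1351/260  (≤ bound)
a_4 = 10: 13775/2651  (≤ bound)
a_5 = 5: 70226/13515  (≤ bound)
a_6 = 10: 716035/137801  (> 107087, stop)

70226/13515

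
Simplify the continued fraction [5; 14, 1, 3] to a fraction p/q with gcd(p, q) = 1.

Compute successive convergents:
a_0 = 5: 5/1
a_1 = 14: 71/14
a_2 = 1: 76/15
a_3 = 3: 299/59

299/59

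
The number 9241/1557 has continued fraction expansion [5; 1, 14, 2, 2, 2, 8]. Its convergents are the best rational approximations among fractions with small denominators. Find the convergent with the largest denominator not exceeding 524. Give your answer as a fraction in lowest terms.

1098/185

a_0 = 5: 5/1  (≤ bound)
a_1 = 1: 6/1  (≤ bound)
a_2 = 14: 89/15  (≤ bound)
a_3 = 2: 184/31  (≤ bound)
a_4 = 2: 457/77  (≤ bound)
a_5 = 2: 1098/185  (≤ bound)
a_6 = 8: 9241/1557  (> 524, stop)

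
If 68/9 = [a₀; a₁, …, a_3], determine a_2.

1

Run the Euclidean algorithm, recording each quotient:
68 = 7·9 + 5, so a_0 = 7
9 = 1·5 + 4, so a_1 = 1
5 = 1·4 + 1, so a_2 = 1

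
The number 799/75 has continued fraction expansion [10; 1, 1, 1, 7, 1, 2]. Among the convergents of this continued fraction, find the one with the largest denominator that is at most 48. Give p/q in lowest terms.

List convergents until the denominator exceeds the bound:
a_0 = 10: 10/1  (≤ bound)
a_1 = 1: 11/1  (≤ bound)
a_2 = 1: 21/2  (≤ bound)
a_3 = 1: 32/3  (≤ bound)
a_4 = 7: 245/23  (≤ bound)
a_5 = 1: 277/26  (≤ bound)
a_6 = 2: 799/75  (> 48, stop)

277/26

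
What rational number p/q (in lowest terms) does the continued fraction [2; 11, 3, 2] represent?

165/79

Start with 2.
3 + 1/(2/1) = 3 + 1/2 = 7/2
11 + 1/(7/2) = 11 + 2/7 = 79/7
2 + 1/(79/7) = 2 + 7/79 = 165/79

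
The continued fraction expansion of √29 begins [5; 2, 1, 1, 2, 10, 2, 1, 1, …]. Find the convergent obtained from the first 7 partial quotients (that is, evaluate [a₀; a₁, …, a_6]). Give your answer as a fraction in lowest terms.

Use the convergent recurrence hₖ = aₖ·hₖ₋₁ + hₖ₋₂ (and likewise for the denominators kₖ):
a_0 = 5: 5/1
a_1 = 2: 11/2
a_2 = 1: 16/3
a_3 = 1: 27/5
a_4 = 2: 70/13
a_5 = 10: 727/135
a_6 = 2: 1524/283

1524/283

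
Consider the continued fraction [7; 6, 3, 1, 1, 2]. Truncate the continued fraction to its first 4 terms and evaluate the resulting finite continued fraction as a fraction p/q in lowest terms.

a_0 = 7: 7/1
a_1 = 6: 43/6
a_2 = 3: 136/19
a_3 = 1: 179/25

179/25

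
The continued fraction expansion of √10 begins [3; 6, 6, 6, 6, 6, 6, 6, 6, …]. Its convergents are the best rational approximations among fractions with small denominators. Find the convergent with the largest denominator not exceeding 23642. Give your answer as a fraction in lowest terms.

List convergents until the denominator exceeds the bound:
a_0 = 3: 3/1  (≤ bound)
a_1 = 6: 19/6  (≤ bound)
a_2 = 6: 117/37  (≤ bound)
a_3 = 6: 721/228  (≤ bound)
a_4 = 6: 4443/1405  (≤ bound)
a_5 = 6: 27379/8658  (≤ bound)
a_6 = 6: 168717/53353  (> 23642, stop)

27379/8658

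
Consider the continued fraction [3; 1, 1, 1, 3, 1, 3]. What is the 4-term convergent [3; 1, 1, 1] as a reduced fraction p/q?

11/3

Start with 1.
1 + 1/(1/1) = 1 + 1/1 = 2/1
1 + 1/(2/1) = 1 + 1/2 = 3/2
3 + 1/(3/2) = 3 + 2/3 = 11/3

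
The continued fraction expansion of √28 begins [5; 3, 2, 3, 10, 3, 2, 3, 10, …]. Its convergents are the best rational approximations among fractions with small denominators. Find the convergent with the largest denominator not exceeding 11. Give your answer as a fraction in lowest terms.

List convergents until the denominator exceeds the bound:
a_0 = 5: 5/1  (≤ bound)
a_1 = 3: 16/3  (≤ bound)
a_2 = 2: 37/7  (≤ bound)
a_3 = 3: 127/24  (> 11, stop)

37/7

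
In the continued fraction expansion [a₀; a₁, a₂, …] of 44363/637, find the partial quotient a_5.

⌊44363/637⌋ = 69, remainder 410
⌊637/410⌋ = 1, remainder 227
⌊410/227⌋ = 1, remainder 183
⌊227/183⌋ = 1, remainder 44
⌊183/44⌋ = 4, remainder 7
⌊44/7⌋ = 6, remainder 2

6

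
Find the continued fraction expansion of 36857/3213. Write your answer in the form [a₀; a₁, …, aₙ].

[11; 2, 8, 5, 2, 3, 1, 3]

Apply division with remainder until the remainder is 0:
36857 = 11·3213 + 1514, so a_0 = 11
3213 = 2·1514 + 185, so a_1 = 2
1514 = 8·185 + 34, so a_2 = 8
185 = 5·34 + 15, so a_3 = 5
34 = 2·15 + 4, so a_4 = 2
15 = 3·4 + 3, so a_5 = 3
4 = 1·3 + 1, so a_6 = 1
3 = 3·1 + 0, so a_7 = 3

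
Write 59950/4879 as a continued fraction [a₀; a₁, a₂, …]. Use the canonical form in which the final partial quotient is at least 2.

59950 = 12·4879 + 1402, so a_0 = 12
4879 = 3·1402 + 673, so a_1 = 3
1402 = 2·673 + 56, so a_2 = 2
673 = 12·56 + 1, so a_3 = 12
56 = 56·1 + 0, so a_4 = 56

[12; 3, 2, 12, 56]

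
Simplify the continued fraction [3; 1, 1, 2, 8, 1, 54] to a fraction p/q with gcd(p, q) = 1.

a_0 = 3: 3/1
a_1 = 1: 4/1
a_2 = 1: 7/2
a_3 = 2: 18/5
a_4 = 8: 151/42
a_5 = 1: 169/47
a_6 = 54: 9277/2580

9277/2580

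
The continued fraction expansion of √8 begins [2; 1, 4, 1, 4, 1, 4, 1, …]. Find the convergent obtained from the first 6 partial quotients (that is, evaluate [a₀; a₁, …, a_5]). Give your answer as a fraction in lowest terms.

99/35

Start with 1.
4 + 1/(1/1) = 4 + 1/1 = 5/1
1 + 1/(5/1) = 1 + 1/5 = 6/5
4 + 1/(6/5) = 4 + 5/6 = 29/6
1 + 1/(29/6) = 1 + 6/29 = 35/29
2 + 1/(35/29) = 2 + 29/35 = 99/35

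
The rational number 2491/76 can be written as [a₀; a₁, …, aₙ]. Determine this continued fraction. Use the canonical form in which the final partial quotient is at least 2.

Apply division with remainder until the remainder is 0:
⌊2491/76⌋ = 32, remainder 59
⌊76/59⌋ = 1, remainder 17
⌊59/17⌋ = 3, remainder 8
⌊17/8⌋ = 2, remainder 1
⌊8/1⌋ = 8, remainder 0

[32; 1, 3, 2, 8]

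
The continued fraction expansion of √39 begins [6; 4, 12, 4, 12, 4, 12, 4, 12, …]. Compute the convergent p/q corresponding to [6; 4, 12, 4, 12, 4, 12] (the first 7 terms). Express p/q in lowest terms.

Start with 12.
4 + 1/(12/1) = 4 + 1/12 = 49/12
12 + 1/(49/12) = 12 + 12/49 = 600/49
4 + 1/(600/49) = 4 + 49/600 = 2449/600
12 + 1/(2449/600) = 12 + 600/2449 = 29988/2449
4 + 1/(29988/2449) = 4 + 2449/29988 = 122401/29988
6 + 1/(122401/29988) = 6 + 29988/122401 = 764394/122401

764394/122401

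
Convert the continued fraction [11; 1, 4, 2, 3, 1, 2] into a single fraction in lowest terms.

a_0 = 11: 11/1
a_1 = 1: 12/1
a_2 = 4: 59/5
a_3 = 2: 130/11
a_4 = 3: 449/38
a_5 = 1: 579/49
a_6 = 2: 1607/136

1607/136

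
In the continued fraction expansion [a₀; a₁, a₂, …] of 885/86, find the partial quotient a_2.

2

885 = 10·86 + 25, so a_0 = 10
86 = 3·25 + 11, so a_1 = 3
25 = 2·11 + 3, so a_2 = 2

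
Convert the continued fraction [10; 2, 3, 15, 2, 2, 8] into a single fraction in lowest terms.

48113/4613

Starting at the tail and folding back:
Start with 8.
2 + 1/(8/1) = 2 + 1/8 = 17/8
2 + 1/(17/8) = 2 + 8/17 = 42/17
15 + 1/(42/17) = 15 + 17/42 = 647/42
3 + 1/(647/42) = 3 + 42/647 = 1983/647
2 + 1/(1983/647) = 2 + 647/1983 = 4613/1983
10 + 1/(4613/1983) = 10 + 1983/4613 = 48113/4613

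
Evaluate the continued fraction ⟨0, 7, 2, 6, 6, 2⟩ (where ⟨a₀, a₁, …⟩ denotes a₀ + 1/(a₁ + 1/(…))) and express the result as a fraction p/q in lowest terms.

173/1291

Use the convergent recurrence hₖ = aₖ·hₖ₋₁ + hₖ₋₂ (and likewise for the denominators kₖ):
a_0 = 0: 0/1
a_1 = 7: 1/7
a_2 = 2: 2/15
a_3 = 6: 13/97
a_4 = 6: 80/597
a_5 = 2: 173/1291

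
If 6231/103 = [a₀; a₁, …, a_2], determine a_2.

51

Run the Euclidean algorithm, recording each quotient:
6231 = 60·103 + 51, so a_0 = 60
103 = 2·51 + 1, so a_1 = 2
51 = 51·1 + 0, so a_2 = 51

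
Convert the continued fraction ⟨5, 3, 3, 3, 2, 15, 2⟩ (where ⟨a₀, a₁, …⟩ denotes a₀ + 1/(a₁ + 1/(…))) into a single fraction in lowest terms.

12843/2422

a_0 = 5: 5/1
a_1 = 3: 16/3
a_2 = 3: 53/10
a_3 = 3: 175/33
a_4 = 2: 403/76
a_5 = 15: 6220/1173
a_6 = 2: 12843/2422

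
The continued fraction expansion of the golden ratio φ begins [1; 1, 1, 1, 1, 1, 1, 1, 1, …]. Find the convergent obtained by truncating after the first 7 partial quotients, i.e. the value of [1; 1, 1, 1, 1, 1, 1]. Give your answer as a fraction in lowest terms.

21/13

Build up convergents one term at a time:
a_0 = 1: 1/1
a_1 = 1: 2/1
a_2 = 1: 3/2
a_3 = 1: 5/3
a_4 = 1: 8/5
a_5 = 1: 13/8
a_6 = 1: 21/13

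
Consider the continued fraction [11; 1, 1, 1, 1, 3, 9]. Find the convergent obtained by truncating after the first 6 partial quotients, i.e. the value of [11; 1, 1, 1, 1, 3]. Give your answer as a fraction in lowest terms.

Collapse the nested fraction from the inside out:
Start with 3.
1 + 1/(3/1) = 1 + 1/3 = 4/3
1 + 1/(4/3) = 1 + 3/4 = 7/4
1 + 1/(7/4) = 1 + 4/7 = 11/7
1 + 1/(11/7) = 1 + 7/11 = 18/11
11 + 1/(18/11) = 11 + 11/18 = 209/18

209/18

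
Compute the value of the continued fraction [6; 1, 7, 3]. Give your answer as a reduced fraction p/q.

Collapse the nested fraction from the inside out:
Start with 3.
7 + 1/(3/1) = 7 + 1/3 = 22/3
1 + 1/(22/3) = 1 + 3/22 = 25/22
6 + 1/(25/22) = 6 + 22/25 = 172/25

172/25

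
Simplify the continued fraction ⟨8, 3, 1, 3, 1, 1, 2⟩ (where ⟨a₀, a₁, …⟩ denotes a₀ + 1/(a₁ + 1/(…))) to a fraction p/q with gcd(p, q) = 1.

Start with 2.
1 + 1/(2/1) = 1 + 1/2 = 3/2
1 + 1/(3/2) = 1 + 2/3 = 5/3
3 + 1/(5/3) = 3 + 3/5 = 18/5
1 + 1/(18/5) = 1 + 5/18 = 23/18
3 + 1/(23/18) = 3 + 18/23 = 87/23
8 + 1/(87/23) = 8 + 23/87 = 719/87

719/87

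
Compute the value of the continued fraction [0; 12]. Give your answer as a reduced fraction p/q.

1/12

Starting at the tail and folding back:
Start with 12.
0 + 1/(12/1) = 0 + 1/12 = 1/12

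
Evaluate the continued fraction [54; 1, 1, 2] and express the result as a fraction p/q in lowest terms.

273/5

Work from the innermost term outward:
Start with 2.
1 + 1/(2/1) = 1 + 1/2 = 3/2
1 + 1/(3/2) = 1 + 2/3 = 5/3
54 + 1/(5/3) = 54 + 3/5 = 273/5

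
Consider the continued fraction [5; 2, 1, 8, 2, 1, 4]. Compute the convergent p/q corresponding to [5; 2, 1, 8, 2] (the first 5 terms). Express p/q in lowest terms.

Work from the innermost term outward:
Start with 2.
8 + 1/(2/1) = 8 + 1/2 = 17/2
1 + 1/(17/2) = 1 + 2/17 = 19/17
2 + 1/(19/17) = 2 + 17/19 = 55/19
5 + 1/(55/19) = 5 + 19/55 = 294/55

294/55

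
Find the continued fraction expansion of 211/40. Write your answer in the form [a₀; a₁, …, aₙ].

[5; 3, 1, 1, 1, 3]

Apply division with remainder until the remainder is 0:
211 ÷ 40 → quotient 5, remainder 11
40 ÷ 11 → quotient 3, remainder 7
11 ÷ 7 → quotient 1, remainder 4
7 ÷ 4 → quotient 1, remainder 3
4 ÷ 3 → quotient 1, remainder 1
3 ÷ 1 → quotient 3, remainder 0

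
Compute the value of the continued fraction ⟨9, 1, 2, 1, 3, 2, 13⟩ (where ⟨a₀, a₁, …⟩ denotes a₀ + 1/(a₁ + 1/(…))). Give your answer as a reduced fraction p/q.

4449/457

a_0 = 9: 9/1
a_1 = 1: 10/1
a_2 = 2: 29/3
a_3 = 1: 39/4
a_4 = 3: 146/15
a_5 = 2: 331/34
a_6 = 13: 4449/457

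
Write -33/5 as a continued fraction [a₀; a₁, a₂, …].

[-7; 2, 2]

⌊-33/5⌋ = -7, remainder 2
⌊5/2⌋ = 2, remainder 1
⌊2/1⌋ = 2, remainder 0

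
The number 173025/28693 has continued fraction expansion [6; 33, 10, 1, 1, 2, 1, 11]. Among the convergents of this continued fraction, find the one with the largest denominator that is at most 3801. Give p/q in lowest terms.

14768/2449

List convergents until the denominator exceeds the bound:
a_0 = 6: 6/1  (≤ bound)
a_1 = 33: 199/33  (≤ bound)
a_2 = 10: 1996/331  (≤ bound)
a_3 = 1: 2195/364  (≤ bound)
a_4 = 1: 4191/695  (≤ bound)
a_5 = 2: 10577/1754  (≤ bound)
a_6 = 1: 14768/2449  (≤ bound)
a_7 = 11: 173025/28693  (> 3801, stop)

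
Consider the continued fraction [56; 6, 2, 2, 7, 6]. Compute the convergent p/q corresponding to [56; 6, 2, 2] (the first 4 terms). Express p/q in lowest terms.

a_0 = 56: 56/1
a_1 = 6: 337/6
a_2 = 2: 730/13
a_3 = 2: 1797/32

1797/32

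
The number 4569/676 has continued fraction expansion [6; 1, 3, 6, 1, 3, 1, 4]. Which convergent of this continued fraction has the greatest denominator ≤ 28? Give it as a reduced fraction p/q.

List convergents until the denominator exceeds the bound:
a_0 = 6: 6/1  (≤ bound)
a_1 = 1: 7/1  (≤ bound)
a_2 = 3: 27/4  (≤ bound)
a_3 = 6: 169/25  (≤ bound)
a_4 = 1: 196/29  (> 28, stop)

169/25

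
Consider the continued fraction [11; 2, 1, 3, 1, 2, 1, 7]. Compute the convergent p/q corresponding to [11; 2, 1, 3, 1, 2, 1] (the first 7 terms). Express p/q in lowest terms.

602/53

a_0 = 11: 11/1
a_1 = 2: 23/2
a_2 = 1: 34/3
a_3 = 3: 125/11
a_4 = 1: 159/14
a_5 = 2: 443/39
a_6 = 1: 602/53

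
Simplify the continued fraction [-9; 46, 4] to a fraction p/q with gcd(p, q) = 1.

Build up convergents one term at a time:
a_0 = -9: -9/1
a_1 = 46: -413/46
a_2 = 4: -1661/185

-1661/185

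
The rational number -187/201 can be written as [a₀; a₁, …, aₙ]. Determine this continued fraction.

-187 = -1·201 + 14, so a_0 = -1
201 = 14·14 + 5, so a_1 = 14
14 = 2·5 + 4, so a_2 = 2
5 = 1·4 + 1, so a_3 = 1
4 = 4·1 + 0, so a_4 = 4

[-1; 14, 2, 1, 4]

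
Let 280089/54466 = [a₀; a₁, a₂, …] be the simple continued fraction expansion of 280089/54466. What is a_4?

2

280089 = 5·54466 + 7759, so a_0 = 5
54466 = 7·7759 + 153, so a_1 = 7
7759 = 50·153 + 109, so a_2 = 50
153 = 1·109 + 44, so a_3 = 1
109 = 2·44 + 21, so a_4 = 2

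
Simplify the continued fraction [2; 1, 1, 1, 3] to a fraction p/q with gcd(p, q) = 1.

Starting at the tail and folding back:
Start with 3.
1 + 1/(3/1) = 1 + 1/3 = 4/3
1 + 1/(4/3) = 1 + 3/4 = 7/4
1 + 1/(7/4) = 1 + 4/7 = 11/7
2 + 1/(11/7) = 2 + 7/11 = 29/11

29/11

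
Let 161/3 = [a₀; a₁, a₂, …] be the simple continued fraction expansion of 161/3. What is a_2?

2

Repeatedly divide and take the remainder:
161 = 53·3 + 2, so a_0 = 53
3 = 1·2 + 1, so a_1 = 1
2 = 2·1 + 0, so a_2 = 2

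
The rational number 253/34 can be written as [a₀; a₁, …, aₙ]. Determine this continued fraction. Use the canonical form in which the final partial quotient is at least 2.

253 ÷ 34 → quotient 7, remainder 15
34 ÷ 15 → quotient 2, remainder 4
15 ÷ 4 → quotient 3, remainder 3
4 ÷ 3 → quotient 1, remainder 1
3 ÷ 1 → quotient 3, remainder 0

[7; 2, 3, 1, 3]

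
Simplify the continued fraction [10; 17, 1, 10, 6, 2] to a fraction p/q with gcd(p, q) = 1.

26115/2597

Build up convergents one term at a time:
a_0 = 10: 10/1
a_1 = 17: 171/17
a_2 = 1: 181/18
a_3 = 10: 1981/197
a_4 = 6: 12067/1200
a_5 = 2: 26115/2597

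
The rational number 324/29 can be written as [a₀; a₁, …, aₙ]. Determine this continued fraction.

[11; 5, 1, 4]

⌊324/29⌋ = 11, remainder 5
⌊29/5⌋ = 5, remainder 4
⌊5/4⌋ = 1, remainder 1
⌊4/1⌋ = 4, remainder 0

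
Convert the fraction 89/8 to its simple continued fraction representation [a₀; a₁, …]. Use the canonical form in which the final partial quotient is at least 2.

[11; 8]

⌊89/8⌋ = 11, remainder 1
⌊8/1⌋ = 8, remainder 0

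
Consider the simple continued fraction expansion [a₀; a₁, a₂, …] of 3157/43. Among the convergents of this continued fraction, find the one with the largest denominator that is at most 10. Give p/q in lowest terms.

514/7

a_0 = 73: 73/1  (≤ bound)
a_1 = 2: 147/2  (≤ bound)
a_2 = 2: 367/5  (≤ bound)
a_3 = 1: 514/7  (≤ bound)
a_4 = 1: 881/12  (> 10, stop)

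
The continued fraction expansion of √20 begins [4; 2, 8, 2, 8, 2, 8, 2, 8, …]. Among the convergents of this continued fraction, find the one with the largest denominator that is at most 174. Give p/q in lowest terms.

a_0 = 4: 4/1  (≤ bound)
a_1 = 2: 9/2  (≤ bound)
a_2 = 8: 76/17  (≤ bound)
a_3 = 2: 161/36  (≤ bound)
a_4 = 8: 1364/305  (> 174, stop)

161/36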